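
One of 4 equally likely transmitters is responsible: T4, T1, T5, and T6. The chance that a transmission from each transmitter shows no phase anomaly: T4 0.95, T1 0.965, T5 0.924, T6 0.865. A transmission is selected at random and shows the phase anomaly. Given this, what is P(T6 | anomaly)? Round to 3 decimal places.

Taking complements, P(anomaly | each) = T4 0.05, T1 0.035, T5 0.076, T6 0.135.
With a uniform prior (1/4 each), posterior ∝ likelihood:
  T4: 0.05
  T1: 0.035
  T5: 0.076
  T6: 0.135
Normalizing constant = 0.296.
P(T6 | evidence) = 0.135 / 0.296 ≈ 0.456.

0.456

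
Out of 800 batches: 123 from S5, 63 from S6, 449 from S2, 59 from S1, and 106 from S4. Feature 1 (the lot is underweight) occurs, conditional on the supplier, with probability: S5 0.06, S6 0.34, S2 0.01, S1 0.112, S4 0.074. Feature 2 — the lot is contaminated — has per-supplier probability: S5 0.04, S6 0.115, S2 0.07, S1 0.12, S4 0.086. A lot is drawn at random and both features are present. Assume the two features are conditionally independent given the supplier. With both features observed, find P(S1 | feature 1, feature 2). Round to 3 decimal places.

Unnormalized posteriors (prior × likelihood):
  S5: 0.15375 × 0.06 × 0.04 = 0.000369
  S6: 0.07875 × 0.34 × 0.115 = 0.003079125
  S2: 0.56125 × 0.01 × 0.07 = 0.000392875
  S1: 0.07375 × 0.112 × 0.12 = 0.0009912
  S4: 0.1325 × 0.074 × 0.086 = 0.00084323
Total = 0.00567543.
P(S1 | evidence) = 0.0009912 / 0.00567543 ≈ 0.175.

0.175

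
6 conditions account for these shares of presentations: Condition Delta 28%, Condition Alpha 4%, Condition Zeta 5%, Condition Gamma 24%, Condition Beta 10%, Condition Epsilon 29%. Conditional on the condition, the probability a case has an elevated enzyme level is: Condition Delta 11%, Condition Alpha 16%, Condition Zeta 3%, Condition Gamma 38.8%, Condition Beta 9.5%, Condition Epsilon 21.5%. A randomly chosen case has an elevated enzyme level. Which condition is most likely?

Compute prior × likelihood for every hypothesis:
  Condition Delta: 0.28 × 0.11 = 0.0308
  Condition Alpha: 0.04 × 0.16 = 0.0064
  Condition Zeta: 0.05 × 0.03 = 0.0015
  Condition Gamma: 0.24 × 0.388 = 0.09312
  Condition Beta: 0.1 × 0.095 = 0.0095
  Condition Epsilon: 0.29 × 0.215 = 0.06235
Total = 0.20367.
Largest term belongs to Condition Gamma, so Condition Gamma is most probable.

Condition Gamma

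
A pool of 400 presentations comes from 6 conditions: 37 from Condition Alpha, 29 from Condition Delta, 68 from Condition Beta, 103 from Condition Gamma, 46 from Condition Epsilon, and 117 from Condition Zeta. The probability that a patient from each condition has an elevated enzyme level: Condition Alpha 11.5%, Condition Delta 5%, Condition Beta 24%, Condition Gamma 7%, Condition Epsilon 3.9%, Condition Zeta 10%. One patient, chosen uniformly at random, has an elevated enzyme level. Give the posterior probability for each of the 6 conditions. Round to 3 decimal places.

Condition Alpha 0.100, Condition Delta 0.034, Condition Beta 0.382, Condition Gamma 0.169, Condition Epsilon 0.042, Condition Zeta 0.274

By Bayes' rule, posterior ∝ prior × likelihood:
  Condition Alpha: 0.0925 × 0.115 = 0.0106375
  Condition Delta: 0.0725 × 0.05 = 0.003625
  Condition Beta: 0.17 × 0.24 = 0.0408
  Condition Gamma: 0.2575 × 0.07 = 0.018025
  Condition Epsilon: 0.115 × 0.039 = 0.004485
  Condition Zeta: 0.2925 × 0.1 = 0.02925
Total = 0.1068225.
P(Condition Alpha | elevated) = 0.0106375/0.1068225 ≈ 0.100
P(Condition Delta | elevated) = 0.003625/0.1068225 ≈ 0.034
P(Condition Beta | elevated) = 0.0408/0.1068225 ≈ 0.382
P(Condition Gamma | elevated) = 0.018025/0.1068225 ≈ 0.169
P(Condition Epsilon | elevated) = 0.004485/0.1068225 ≈ 0.042
P(Condition Zeta | elevated) = 0.02925/0.1068225 ≈ 0.274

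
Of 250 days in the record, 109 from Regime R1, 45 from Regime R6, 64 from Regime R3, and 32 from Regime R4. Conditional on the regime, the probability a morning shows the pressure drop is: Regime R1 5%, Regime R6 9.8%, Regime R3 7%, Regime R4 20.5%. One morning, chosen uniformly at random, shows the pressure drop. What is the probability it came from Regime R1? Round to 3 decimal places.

0.261

By Bayes' rule, posterior ∝ prior × likelihood:
  Regime R1: 0.436 × 0.05 = 0.0218
  Regime R6: 0.18 × 0.098 = 0.01764
  Regime R3: 0.256 × 0.07 = 0.01792
  Regime R4: 0.128 × 0.205 = 0.02624
Normalizing constant = 0.0836.
P(Regime R1 | evidence) = 0.0218 / 0.0836 ≈ 0.261.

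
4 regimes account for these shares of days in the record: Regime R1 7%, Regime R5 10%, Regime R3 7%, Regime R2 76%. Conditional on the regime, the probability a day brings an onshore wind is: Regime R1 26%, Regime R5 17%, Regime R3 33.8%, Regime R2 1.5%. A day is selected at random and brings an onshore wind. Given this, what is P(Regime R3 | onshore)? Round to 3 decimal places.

0.337

Compute prior × likelihood for every hypothesis:
  Regime R1: 0.07 × 0.26 = 0.0182
  Regime R5: 0.1 × 0.17 = 0.017
  Regime R3: 0.07 × 0.338 = 0.02366
  Regime R2: 0.76 × 0.015 = 0.0114
Total = 0.07026.
P(Regime R3 | evidence) = 0.02366 / 0.07026 ≈ 0.337.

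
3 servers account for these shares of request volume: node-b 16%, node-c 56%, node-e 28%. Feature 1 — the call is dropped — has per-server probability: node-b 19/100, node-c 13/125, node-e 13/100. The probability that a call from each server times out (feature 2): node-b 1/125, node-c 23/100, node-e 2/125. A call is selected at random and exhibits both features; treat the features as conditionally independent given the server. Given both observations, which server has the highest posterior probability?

By Bayes' rule, posterior ∝ prior × likelihood:
  node-b: 0.16 × 0.19 × 0.008 = 0.0002432
  node-c: 0.56 × 0.104 × 0.23 = 0.0133952
  node-e: 0.28 × 0.13 × 0.016 = 0.0005824
Sum = 0.0142208.
Largest term belongs to node-c, so node-c is most probable.

node-c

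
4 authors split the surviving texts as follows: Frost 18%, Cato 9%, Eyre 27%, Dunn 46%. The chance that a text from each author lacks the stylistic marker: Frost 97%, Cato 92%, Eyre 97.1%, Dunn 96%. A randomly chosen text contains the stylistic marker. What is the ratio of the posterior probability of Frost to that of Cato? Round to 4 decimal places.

Taking complements, P(marker | each) = Frost 0.03, Cato 0.08, Eyre 0.029, Dunn 0.04.
Unnormalized posteriors (prior × likelihood):
  Frost: 0.18 × 0.03 = 0.0054
  Cato: 0.09 × 0.08 = 0.0072
  Eyre: 0.27 × 0.029 = 0.00783
  Dunn: 0.46 × 0.04 = 0.0184
Sum = 0.03883.
The ratio is 0.0054 / 0.0072 (the normalizer cancels) = 0.7500.

0.7500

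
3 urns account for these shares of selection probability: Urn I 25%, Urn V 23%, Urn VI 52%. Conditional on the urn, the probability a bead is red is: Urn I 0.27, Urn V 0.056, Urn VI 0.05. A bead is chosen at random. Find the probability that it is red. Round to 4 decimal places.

Unnormalized posteriors (prior × likelihood):
  Urn I: 0.25 × 0.27 = 0.0675
  Urn V: 0.23 × 0.056 = 0.01288
  Urn VI: 0.52 × 0.05 = 0.026
P(red) = 0.0675 + 0.01288 + 0.026 = 0.10638 → 0.1064.

0.1064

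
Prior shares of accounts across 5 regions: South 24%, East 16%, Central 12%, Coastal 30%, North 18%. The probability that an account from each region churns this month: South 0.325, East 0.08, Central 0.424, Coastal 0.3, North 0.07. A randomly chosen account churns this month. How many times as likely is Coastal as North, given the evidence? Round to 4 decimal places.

Unnormalized posteriors (prior × likelihood):
  South: 0.24 × 0.325 = 0.078
  East: 0.16 × 0.08 = 0.0128
  Central: 0.12 × 0.424 = 0.05088
  Coastal: 0.3 × 0.3 = 0.09
  North: 0.18 × 0.07 = 0.0126
Normalizing constant = 0.24428.
The ratio is 0.09 / 0.0126 (the normalizer cancels) = 7.1429.

7.1429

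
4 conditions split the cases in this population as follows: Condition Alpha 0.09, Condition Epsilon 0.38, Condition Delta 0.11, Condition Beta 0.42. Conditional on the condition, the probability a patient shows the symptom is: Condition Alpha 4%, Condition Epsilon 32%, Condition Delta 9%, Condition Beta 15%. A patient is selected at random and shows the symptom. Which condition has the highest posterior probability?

Condition Epsilon

By Bayes' rule, posterior ∝ prior × likelihood:
  Condition Alpha: 0.09 × 0.04 = 0.0036
  Condition Epsilon: 0.38 × 0.32 = 0.1216
  Condition Delta: 0.11 × 0.09 = 0.0099
  Condition Beta: 0.42 × 0.15 = 0.063
Sum = 0.1981.
Largest term belongs to Condition Epsilon, so Condition Epsilon is most probable.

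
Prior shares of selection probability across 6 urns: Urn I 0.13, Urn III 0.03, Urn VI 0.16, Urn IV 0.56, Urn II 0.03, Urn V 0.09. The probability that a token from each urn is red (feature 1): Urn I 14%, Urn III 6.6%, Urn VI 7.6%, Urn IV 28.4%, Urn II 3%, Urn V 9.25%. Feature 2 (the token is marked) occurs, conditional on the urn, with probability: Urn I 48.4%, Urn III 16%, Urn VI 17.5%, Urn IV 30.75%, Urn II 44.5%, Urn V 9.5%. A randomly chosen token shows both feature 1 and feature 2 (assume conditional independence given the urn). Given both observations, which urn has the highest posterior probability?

Urn IV

Unnormalized posteriors (prior × likelihood):
  Urn I: 0.13 × 0.14 × 0.484 = 0.0088088
  Urn III: 0.03 × 0.066 × 0.16 = 0.0003168
  Urn VI: 0.16 × 0.076 × 0.175 = 0.002128
  Urn IV: 0.56 × 0.284 × 0.3075 = 0.0489048
  Urn II: 0.03 × 0.03 × 0.445 = 0.0004005
  Urn V: 0.09 × 0.0925 × 0.095 = 0.000790875
Normalizing constant = 0.061349775.
Largest term belongs to Urn IV, so Urn IV is most probable.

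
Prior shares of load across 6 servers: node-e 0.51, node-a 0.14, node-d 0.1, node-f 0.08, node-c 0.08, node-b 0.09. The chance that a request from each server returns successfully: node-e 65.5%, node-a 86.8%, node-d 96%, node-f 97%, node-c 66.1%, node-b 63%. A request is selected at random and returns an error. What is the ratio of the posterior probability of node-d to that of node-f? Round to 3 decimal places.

1.667

Taking complements, P(error | each) = node-e 0.345, node-a 0.132, node-d 0.04, node-f 0.03, node-c 0.339, node-b 0.37.
Prior × likelihood for each hypothesis:
  node-e: 0.51 × 0.345 = 0.17595
  node-a: 0.14 × 0.132 = 0.01848
  node-d: 0.1 × 0.04 = 0.004
  node-f: 0.08 × 0.03 = 0.0024
  node-c: 0.08 × 0.339 = 0.02712
  node-b: 0.09 × 0.37 = 0.0333
Total = 0.26125.
The ratio is 0.004 / 0.0024 (the normalizer cancels) = 1.667.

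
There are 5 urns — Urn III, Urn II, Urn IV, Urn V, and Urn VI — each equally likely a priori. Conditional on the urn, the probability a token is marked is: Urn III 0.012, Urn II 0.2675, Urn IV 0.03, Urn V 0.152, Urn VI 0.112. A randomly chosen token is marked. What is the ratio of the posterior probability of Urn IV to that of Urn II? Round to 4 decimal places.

With a uniform prior (1/5 each), posterior ∝ likelihood:
  Urn III: 0.012
  Urn II: 0.2675
  Urn IV: 0.03
  Urn V: 0.152
  Urn VI: 0.112
Total = 0.5735.
The ratio is 0.03 / 0.2675 (the normalizer cancels) = 0.1121.

0.1121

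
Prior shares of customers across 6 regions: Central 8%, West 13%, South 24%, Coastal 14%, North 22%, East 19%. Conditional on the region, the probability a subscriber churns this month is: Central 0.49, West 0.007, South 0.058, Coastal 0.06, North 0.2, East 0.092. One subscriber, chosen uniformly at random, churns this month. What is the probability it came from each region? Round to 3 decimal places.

Prior × likelihood for each hypothesis:
  Central: 0.08 × 0.49 = 0.0392
  West: 0.13 × 0.007 = 0.00091
  South: 0.24 × 0.058 = 0.01392
  Coastal: 0.14 × 0.06 = 0.0084
  North: 0.22 × 0.2 = 0.044
  East: 0.19 × 0.092 = 0.01748
Total = 0.12391.
P(Central | churn) = 0.0392/0.12391 ≈ 0.316
P(West | churn) = 0.00091/0.12391 ≈ 0.007
P(South | churn) = 0.01392/0.12391 ≈ 0.112
P(Coastal | churn) = 0.0084/0.12391 ≈ 0.068
P(North | churn) = 0.044/0.12391 ≈ 0.355
P(East | churn) = 0.01748/0.12391 ≈ 0.141

Central 0.316, West 0.007, South 0.112, Coastal 0.068, North 0.355, East 0.141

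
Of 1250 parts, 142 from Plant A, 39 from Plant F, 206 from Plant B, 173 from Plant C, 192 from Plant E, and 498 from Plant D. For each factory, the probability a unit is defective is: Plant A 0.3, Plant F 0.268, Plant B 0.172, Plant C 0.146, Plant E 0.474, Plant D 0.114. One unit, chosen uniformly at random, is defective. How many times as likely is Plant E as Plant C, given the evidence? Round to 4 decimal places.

3.6031

Unnormalized posteriors (prior × likelihood):
  Plant A: 0.1136 × 0.3 = 0.03408
  Plant F: 0.0312 × 0.268 = 0.0083616
  Plant B: 0.1648 × 0.172 = 0.0283456
  Plant C: 0.1384 × 0.146 = 0.0202064
  Plant E: 0.1536 × 0.474 = 0.0728064
  Plant D: 0.3984 × 0.114 = 0.0454176
Total = 0.2092176.
The ratio is 0.0728064 / 0.0202064 (the normalizer cancels) = 3.6031.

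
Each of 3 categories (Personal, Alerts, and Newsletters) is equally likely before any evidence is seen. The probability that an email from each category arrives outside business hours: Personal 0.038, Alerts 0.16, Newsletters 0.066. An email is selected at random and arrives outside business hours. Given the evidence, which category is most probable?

Alerts

With a uniform prior (1/3 each), posterior ∝ likelihood:
  Personal: 0.038
  Alerts: 0.16
  Newsletters: 0.066
Normalizing constant = 0.264.
Largest term belongs to Alerts, so Alerts is most probable.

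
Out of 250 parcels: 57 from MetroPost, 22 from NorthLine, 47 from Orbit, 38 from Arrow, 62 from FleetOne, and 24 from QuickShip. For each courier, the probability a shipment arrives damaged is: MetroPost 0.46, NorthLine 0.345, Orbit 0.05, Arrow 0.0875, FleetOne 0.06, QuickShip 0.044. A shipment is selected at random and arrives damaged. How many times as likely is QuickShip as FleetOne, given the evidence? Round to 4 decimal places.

Unnormalized posteriors (prior × likelihood):
  MetroPost: 0.228 × 0.46 = 0.10488
  NorthLine: 0.088 × 0.345 = 0.03036
  Orbit: 0.188 × 0.05 = 0.0094
  Arrow: 0.152 × 0.0875 = 0.0133
  FleetOne: 0.248 × 0.06 = 0.01488
  QuickShip: 0.096 × 0.044 = 0.004224
Sum = 0.177044.
The ratio is 0.004224 / 0.01488 (the normalizer cancels) = 0.2839.

0.2839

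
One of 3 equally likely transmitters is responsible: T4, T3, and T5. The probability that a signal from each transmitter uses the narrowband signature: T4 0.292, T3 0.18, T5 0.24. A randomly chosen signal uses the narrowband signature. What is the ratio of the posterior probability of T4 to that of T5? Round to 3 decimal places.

1.217

With a uniform prior (1/3 each), posterior ∝ likelihood:
  T4: 0.292
  T3: 0.18
  T5: 0.24
Total = 0.712.
The ratio is 0.292 / 0.24 (the normalizer cancels) = 1.217.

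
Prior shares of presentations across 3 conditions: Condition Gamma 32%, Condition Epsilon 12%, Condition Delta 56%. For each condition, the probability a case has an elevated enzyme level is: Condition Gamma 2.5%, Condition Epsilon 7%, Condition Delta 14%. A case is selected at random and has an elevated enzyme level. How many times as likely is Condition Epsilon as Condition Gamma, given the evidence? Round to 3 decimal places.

By Bayes' rule, posterior ∝ prior × likelihood:
  Condition Gamma: 0.32 × 0.025 = 0.008
  Condition Epsilon: 0.12 × 0.07 = 0.0084
  Condition Delta: 0.56 × 0.14 = 0.0784
Sum = 0.0948.
The ratio is 0.0084 / 0.008 (the normalizer cancels) = 1.050.

1.050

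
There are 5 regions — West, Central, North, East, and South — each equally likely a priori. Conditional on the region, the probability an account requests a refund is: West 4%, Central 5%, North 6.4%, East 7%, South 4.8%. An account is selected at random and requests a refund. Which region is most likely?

East

With a uniform prior (1/5 each), posterior ∝ likelihood:
  West: 0.04
  Central: 0.05
  North: 0.064
  East: 0.07
  South: 0.048
Normalizing constant = 0.272.
Largest term belongs to East, so East is most probable.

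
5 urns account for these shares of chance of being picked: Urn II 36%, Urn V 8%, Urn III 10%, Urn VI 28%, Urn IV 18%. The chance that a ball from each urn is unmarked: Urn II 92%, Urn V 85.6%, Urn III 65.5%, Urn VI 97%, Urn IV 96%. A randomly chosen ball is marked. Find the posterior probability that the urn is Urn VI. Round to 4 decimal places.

Taking complements, P(marked | each) = Urn II 0.08, Urn V 0.144, Urn III 0.345, Urn VI 0.03, Urn IV 0.04.
Unnormalized posteriors (prior × likelihood):
  Urn II: 0.36 × 0.08 = 0.0288
  Urn V: 0.08 × 0.144 = 0.01152
  Urn III: 0.1 × 0.345 = 0.0345
  Urn VI: 0.28 × 0.03 = 0.0084
  Urn IV: 0.18 × 0.04 = 0.0072
Total = 0.09042.
P(Urn VI | evidence) = 0.0084 / 0.09042 ≈ 0.0929.

0.0929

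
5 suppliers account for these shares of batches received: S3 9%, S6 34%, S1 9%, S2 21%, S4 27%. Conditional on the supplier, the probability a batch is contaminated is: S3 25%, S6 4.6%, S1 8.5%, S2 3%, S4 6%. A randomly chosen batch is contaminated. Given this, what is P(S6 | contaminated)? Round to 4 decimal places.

Compute prior × likelihood for every hypothesis:
  S3: 0.09 × 0.25 = 0.0225
  S6: 0.34 × 0.046 = 0.01564
  S1: 0.09 × 0.085 = 0.00765
  S2: 0.21 × 0.03 = 0.0063
  S4: 0.27 × 0.06 = 0.0162
Normalizing constant = 0.06829.
P(S6 | evidence) = 0.01564 / 0.06829 ≈ 0.2290.

0.2290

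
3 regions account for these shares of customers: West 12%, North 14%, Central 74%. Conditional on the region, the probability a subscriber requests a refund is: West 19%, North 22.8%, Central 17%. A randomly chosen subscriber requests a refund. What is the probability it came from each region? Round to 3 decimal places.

West 0.126, North 0.177, Central 0.697

Prior × likelihood for each hypothesis:
  West: 0.12 × 0.19 = 0.0228
  North: 0.14 × 0.228 = 0.03192
  Central: 0.74 × 0.17 = 0.1258
Normalizing constant = 0.18052.
P(West | refund) = 0.0228/0.18052 ≈ 0.126
P(North | refund) = 0.03192/0.18052 ≈ 0.177
P(Central | refund) = 0.1258/0.18052 ≈ 0.697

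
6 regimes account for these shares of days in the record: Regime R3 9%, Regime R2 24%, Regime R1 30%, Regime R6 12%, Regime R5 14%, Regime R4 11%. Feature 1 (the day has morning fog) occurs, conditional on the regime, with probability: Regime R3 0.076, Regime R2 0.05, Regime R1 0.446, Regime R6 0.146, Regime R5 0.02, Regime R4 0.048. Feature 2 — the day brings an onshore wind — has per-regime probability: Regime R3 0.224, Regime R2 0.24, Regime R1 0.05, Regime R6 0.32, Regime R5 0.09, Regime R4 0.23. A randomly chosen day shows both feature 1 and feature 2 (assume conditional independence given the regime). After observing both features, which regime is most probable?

Regime R1

Compute prior × likelihood for every hypothesis:
  Regime R3: 0.09 × 0.076 × 0.224 = 0.00153216
  Regime R2: 0.24 × 0.05 × 0.24 = 0.00288
  Regime R1: 0.3 × 0.446 × 0.05 = 0.00669
  Regime R6: 0.12 × 0.146 × 0.32 = 0.0056064
  Regime R5: 0.14 × 0.02 × 0.09 = 0.000252
  Regime R4: 0.11 × 0.048 × 0.23 = 0.0012144
Sum = 0.01817496.
Largest term belongs to Regime R1, so Regime R1 is most probable.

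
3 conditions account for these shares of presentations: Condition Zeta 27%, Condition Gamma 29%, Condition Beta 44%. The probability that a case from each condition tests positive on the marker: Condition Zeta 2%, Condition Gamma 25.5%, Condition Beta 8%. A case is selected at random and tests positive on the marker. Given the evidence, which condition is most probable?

Prior × likelihood for each hypothesis:
  Condition Zeta: 0.27 × 0.02 = 0.0054
  Condition Gamma: 0.29 × 0.255 = 0.07395
  Condition Beta: 0.44 × 0.08 = 0.0352
Normalizing constant = 0.11455.
Largest term belongs to Condition Gamma, so Condition Gamma is most probable.

Condition Gamma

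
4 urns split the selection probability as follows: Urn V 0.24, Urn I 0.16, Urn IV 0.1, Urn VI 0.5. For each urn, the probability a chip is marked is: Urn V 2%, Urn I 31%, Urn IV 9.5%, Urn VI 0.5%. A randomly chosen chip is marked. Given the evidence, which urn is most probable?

By Bayes' rule, posterior ∝ prior × likelihood:
  Urn V: 0.24 × 0.02 = 0.0048
  Urn I: 0.16 × 0.31 = 0.0496
  Urn IV: 0.1 × 0.095 = 0.0095
  Urn VI: 0.5 × 0.005 = 0.0025
Normalizing constant = 0.0664.
Largest term belongs to Urn I, so Urn I is most probable.

Urn I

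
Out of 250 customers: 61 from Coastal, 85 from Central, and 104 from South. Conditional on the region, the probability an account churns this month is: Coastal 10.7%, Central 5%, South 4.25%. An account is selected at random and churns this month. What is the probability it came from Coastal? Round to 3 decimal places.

0.429

By Bayes' rule, posterior ∝ prior × likelihood:
  Coastal: 0.244 × 0.107 = 0.026108
  Central: 0.34 × 0.05 = 0.017
  South: 0.416 × 0.0425 = 0.01768
Sum = 0.060788.
P(Coastal | evidence) = 0.026108 / 0.060788 ≈ 0.429.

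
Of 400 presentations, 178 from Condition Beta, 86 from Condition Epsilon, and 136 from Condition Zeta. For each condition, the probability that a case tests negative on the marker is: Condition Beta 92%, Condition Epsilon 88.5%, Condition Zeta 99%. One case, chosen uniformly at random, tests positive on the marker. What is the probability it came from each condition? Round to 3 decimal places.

Taking complements, P(marker-positive | each) = Condition Beta 0.08, Condition Epsilon 0.115, Condition Zeta 0.01.
By Bayes' rule, posterior ∝ prior × likelihood:
  Condition Beta: 0.445 × 0.08 = 0.0356
  Condition Epsilon: 0.215 × 0.115 = 0.024725
  Condition Zeta: 0.34 × 0.01 = 0.0034
Normalizing constant = 0.063725.
P(Condition Beta | marker-positive) = 0.0356/0.063725 ≈ 0.559
P(Condition Epsilon | marker-positive) = 0.024725/0.063725 ≈ 0.388
P(Condition Zeta | marker-positive) = 0.0034/0.063725 ≈ 0.053

Condition Beta 0.559, Condition Epsilon 0.388, Condition Zeta 0.053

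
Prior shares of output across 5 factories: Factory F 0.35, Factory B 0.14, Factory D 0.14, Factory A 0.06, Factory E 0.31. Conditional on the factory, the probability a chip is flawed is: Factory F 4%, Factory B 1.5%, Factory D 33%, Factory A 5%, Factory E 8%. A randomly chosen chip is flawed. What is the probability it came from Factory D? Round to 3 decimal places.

Compute prior × likelihood for every hypothesis:
  Factory F: 0.35 × 0.04 = 0.014
  Factory B: 0.14 × 0.015 = 0.0021
  Factory D: 0.14 × 0.33 = 0.0462
  Factory A: 0.06 × 0.05 = 0.003
  Factory E: 0.31 × 0.08 = 0.0248
Total = 0.0901.
P(Factory D | evidence) = 0.0462 / 0.0901 ≈ 0.513.

0.513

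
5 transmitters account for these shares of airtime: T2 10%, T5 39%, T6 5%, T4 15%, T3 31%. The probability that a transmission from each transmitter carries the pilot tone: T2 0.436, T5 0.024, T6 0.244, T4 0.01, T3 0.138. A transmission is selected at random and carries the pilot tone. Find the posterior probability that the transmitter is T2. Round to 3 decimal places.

By Bayes' rule, posterior ∝ prior × likelihood:
  T2: 0.1 × 0.436 = 0.0436
  T5: 0.39 × 0.024 = 0.00936
  T6: 0.05 × 0.244 = 0.0122
  T4: 0.15 × 0.01 = 0.0015
  T3: 0.31 × 0.138 = 0.04278
Normalizing constant = 0.10944.
P(T2 | evidence) = 0.0436 / 0.10944 ≈ 0.398.

0.398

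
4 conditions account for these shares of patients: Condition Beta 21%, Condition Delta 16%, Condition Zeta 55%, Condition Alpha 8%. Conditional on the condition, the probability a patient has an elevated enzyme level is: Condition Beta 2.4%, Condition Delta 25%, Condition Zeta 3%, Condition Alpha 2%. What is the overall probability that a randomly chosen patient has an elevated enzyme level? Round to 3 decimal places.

0.063

Prior × likelihood for each hypothesis:
  Condition Beta: 0.21 × 0.024 = 0.00504
  Condition Delta: 0.16 × 0.25 = 0.04
  Condition Zeta: 0.55 × 0.03 = 0.0165
  Condition Alpha: 0.08 × 0.02 = 0.0016
P(elevated) = 0.00504 + 0.04 + 0.0165 + 0.0016 = 0.06314 → 0.063.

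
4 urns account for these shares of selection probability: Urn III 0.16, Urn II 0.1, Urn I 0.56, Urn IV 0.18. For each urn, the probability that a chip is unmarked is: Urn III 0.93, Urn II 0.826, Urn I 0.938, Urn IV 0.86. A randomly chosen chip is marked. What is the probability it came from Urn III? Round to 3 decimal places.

0.127

Taking complements, P(marked | each) = Urn III 0.07, Urn II 0.174, Urn I 0.062, Urn IV 0.14.
Unnormalized posteriors (prior × likelihood):
  Urn III: 0.16 × 0.07 = 0.0112
  Urn II: 0.1 × 0.174 = 0.0174
  Urn I: 0.56 × 0.062 = 0.03472
  Urn IV: 0.18 × 0.14 = 0.0252
Normalizing constant = 0.08852.
P(Urn III | evidence) = 0.0112 / 0.08852 ≈ 0.127.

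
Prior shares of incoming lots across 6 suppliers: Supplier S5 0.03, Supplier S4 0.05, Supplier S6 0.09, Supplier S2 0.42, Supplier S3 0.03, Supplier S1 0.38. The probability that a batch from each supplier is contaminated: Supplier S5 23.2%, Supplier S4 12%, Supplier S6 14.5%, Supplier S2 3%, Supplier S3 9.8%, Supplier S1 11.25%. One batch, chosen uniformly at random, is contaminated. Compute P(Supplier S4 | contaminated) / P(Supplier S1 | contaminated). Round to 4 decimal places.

0.1404

Compute prior × likelihood for every hypothesis:
  Supplier S5: 0.03 × 0.232 = 0.00696
  Supplier S4: 0.05 × 0.12 = 0.006
  Supplier S6: 0.09 × 0.145 = 0.01305
  Supplier S2: 0.42 × 0.03 = 0.0126
  Supplier S3: 0.03 × 0.098 = 0.00294
  Supplier S1: 0.38 × 0.1125 = 0.04275
Normalizing constant = 0.0843.
The ratio is 0.006 / 0.04275 (the normalizer cancels) = 0.1404.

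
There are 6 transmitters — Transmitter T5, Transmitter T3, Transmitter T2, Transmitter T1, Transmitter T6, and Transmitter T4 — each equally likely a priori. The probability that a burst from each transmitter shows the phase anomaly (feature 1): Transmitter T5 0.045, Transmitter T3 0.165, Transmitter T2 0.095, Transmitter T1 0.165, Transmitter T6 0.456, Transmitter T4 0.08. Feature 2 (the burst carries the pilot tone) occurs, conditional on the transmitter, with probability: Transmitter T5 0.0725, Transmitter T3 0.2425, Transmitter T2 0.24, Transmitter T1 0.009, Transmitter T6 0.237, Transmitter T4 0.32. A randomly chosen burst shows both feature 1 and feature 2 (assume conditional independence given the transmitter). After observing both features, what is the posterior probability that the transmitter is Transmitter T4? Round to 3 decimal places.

0.127

With a uniform prior (1/6 each), posterior ∝ likelihood:
  Transmitter T5: 0.045 × 0.0725 = 0.0032625
  Transmitter T3: 0.165 × 0.2425 = 0.0400125
  Transmitter T2: 0.095 × 0.24 = 0.0228
  Transmitter T1: 0.165 × 0.009 = 0.001485
  Transmitter T6: 0.456 × 0.237 = 0.108072
  Transmitter T4: 0.08 × 0.32 = 0.0256
Sum = 0.201232.
P(Transmitter T4 | evidence) = 0.0256 / 0.201232 ≈ 0.127.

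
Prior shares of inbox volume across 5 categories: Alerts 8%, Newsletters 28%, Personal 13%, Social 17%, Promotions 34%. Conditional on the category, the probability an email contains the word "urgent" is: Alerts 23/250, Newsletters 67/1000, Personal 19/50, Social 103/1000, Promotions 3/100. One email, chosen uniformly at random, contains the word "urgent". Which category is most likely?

Personal

Compute prior × likelihood for every hypothesis:
  Alerts: 0.08 × 0.092 = 0.00736
  Newsletters: 0.28 × 0.067 = 0.01876
  Personal: 0.13 × 0.38 = 0.0494
  Social: 0.17 × 0.103 = 0.01751
  Promotions: 0.34 × 0.03 = 0.0102
Sum = 0.10323.
Largest term belongs to Personal, so Personal is most probable.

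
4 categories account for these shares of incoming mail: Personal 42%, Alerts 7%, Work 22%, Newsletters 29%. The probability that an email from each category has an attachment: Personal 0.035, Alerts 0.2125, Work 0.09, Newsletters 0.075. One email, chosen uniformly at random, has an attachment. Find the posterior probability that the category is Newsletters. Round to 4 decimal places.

0.3058

Prior × likelihood for each hypothesis:
  Personal: 0.42 × 0.035 = 0.0147
  Alerts: 0.07 × 0.2125 = 0.014875
  Work: 0.22 × 0.09 = 0.0198
  Newsletters: 0.29 × 0.075 = 0.02175
Normalizing constant = 0.071125.
P(Newsletters | evidence) = 0.02175 / 0.071125 ≈ 0.3058.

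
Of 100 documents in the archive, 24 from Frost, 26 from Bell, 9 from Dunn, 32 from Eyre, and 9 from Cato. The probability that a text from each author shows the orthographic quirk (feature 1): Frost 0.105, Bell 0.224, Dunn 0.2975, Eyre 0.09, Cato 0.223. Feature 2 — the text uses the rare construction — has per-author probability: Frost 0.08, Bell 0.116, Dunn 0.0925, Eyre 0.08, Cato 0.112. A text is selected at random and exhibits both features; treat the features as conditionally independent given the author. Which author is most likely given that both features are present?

Bell

By Bayes' rule, posterior ∝ prior × likelihood:
  Frost: 0.24 × 0.105 × 0.08 = 0.002016
  Bell: 0.26 × 0.224 × 0.116 = 0.00675584
  Dunn: 0.09 × 0.2975 × 0.0925 = 0.0024766875
  Eyre: 0.32 × 0.09 × 0.08 = 0.002304
  Cato: 0.09 × 0.223 × 0.112 = 0.00224784
Total = 0.0158003675.
Largest term belongs to Bell, so Bell is most probable.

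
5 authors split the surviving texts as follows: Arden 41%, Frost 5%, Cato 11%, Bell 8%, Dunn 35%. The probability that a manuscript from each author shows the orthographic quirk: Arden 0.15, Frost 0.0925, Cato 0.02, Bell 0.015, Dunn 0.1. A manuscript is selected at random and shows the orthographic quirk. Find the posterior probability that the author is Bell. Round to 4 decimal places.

0.0115

By Bayes' rule, posterior ∝ prior × likelihood:
  Arden: 0.41 × 0.15 = 0.0615
  Frost: 0.05 × 0.0925 = 0.004625
  Cato: 0.11 × 0.02 = 0.0022
  Bell: 0.08 × 0.015 = 0.0012
  Dunn: 0.35 × 0.1 = 0.035
Total = 0.104525.
P(Bell | evidence) = 0.0012 / 0.104525 ≈ 0.0115.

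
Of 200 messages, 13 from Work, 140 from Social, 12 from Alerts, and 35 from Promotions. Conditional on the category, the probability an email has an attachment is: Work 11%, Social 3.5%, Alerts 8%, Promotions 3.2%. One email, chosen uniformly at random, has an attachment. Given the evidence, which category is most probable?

Social

Compute prior × likelihood for every hypothesis:
  Work: 0.065 × 0.11 = 0.00715
  Social: 0.7 × 0.035 = 0.0245
  Alerts: 0.06 × 0.08 = 0.0048
  Promotions: 0.175 × 0.032 = 0.0056
Total = 0.04205.
Largest term belongs to Social, so Social is most probable.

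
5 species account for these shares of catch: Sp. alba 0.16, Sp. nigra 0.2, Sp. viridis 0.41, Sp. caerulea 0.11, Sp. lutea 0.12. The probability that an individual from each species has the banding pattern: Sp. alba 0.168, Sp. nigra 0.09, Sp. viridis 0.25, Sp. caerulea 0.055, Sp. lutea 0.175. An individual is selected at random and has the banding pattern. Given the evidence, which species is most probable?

Unnormalized posteriors (prior × likelihood):
  Sp. alba: 0.16 × 0.168 = 0.02688
  Sp. nigra: 0.2 × 0.09 = 0.018
  Sp. viridis: 0.41 × 0.25 = 0.1025
  Sp. caerulea: 0.11 × 0.055 = 0.00605
  Sp. lutea: 0.12 × 0.175 = 0.021
Sum = 0.17443.
Largest term belongs to Sp. viridis, so Sp. viridis is most probable.

Sp. viridis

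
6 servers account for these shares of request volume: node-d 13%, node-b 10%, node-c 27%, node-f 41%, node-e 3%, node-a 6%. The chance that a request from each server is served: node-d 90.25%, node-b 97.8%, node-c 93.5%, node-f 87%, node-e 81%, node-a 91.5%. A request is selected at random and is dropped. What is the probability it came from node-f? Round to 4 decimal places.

Taking complements, P(dropped | each) = node-d 0.0975, node-b 0.022, node-c 0.065, node-f 0.13, node-e 0.19, node-a 0.085.
Prior × likelihood for each hypothesis:
  node-d: 0.13 × 0.0975 = 0.012675
  node-b: 0.1 × 0.022 = 0.0022
  node-c: 0.27 × 0.065 = 0.01755
  node-f: 0.41 × 0.13 = 0.0533
  node-e: 0.03 × 0.19 = 0.0057
  node-a: 0.06 × 0.085 = 0.0051
Total = 0.096525.
P(node-f | evidence) = 0.0533 / 0.096525 ≈ 0.5522.

0.5522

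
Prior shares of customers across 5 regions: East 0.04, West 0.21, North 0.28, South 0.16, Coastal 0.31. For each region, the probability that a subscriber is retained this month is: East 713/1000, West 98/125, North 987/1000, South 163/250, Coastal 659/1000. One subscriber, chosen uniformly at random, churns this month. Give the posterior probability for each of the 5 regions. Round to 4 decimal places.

Taking complements, P(churn | each) = East 0.287, West 0.216, North 0.013, South 0.348, Coastal 0.341.
Compute prior × likelihood for every hypothesis:
  East: 0.04 × 0.287 = 0.01148
  West: 0.21 × 0.216 = 0.04536
  North: 0.28 × 0.013 = 0.00364
  South: 0.16 × 0.348 = 0.05568
  Coastal: 0.31 × 0.341 = 0.10571
Sum = 0.22187.
P(East | churn) = 0.01148/0.22187 ≈ 0.0517
P(West | churn) = 0.04536/0.22187 ≈ 0.2044
P(North | churn) = 0.00364/0.22187 ≈ 0.0164
P(South | churn) = 0.05568/0.22187 ≈ 0.2510
P(Coastal | churn) = 0.10571/0.22187 ≈ 0.4765
(Check: 0.0517+0.2044+0.0164+0.2510+0.4765 = 1.0000.)

East 0.0517, West 0.2044, North 0.0164, South 0.2510, Coastal 0.4765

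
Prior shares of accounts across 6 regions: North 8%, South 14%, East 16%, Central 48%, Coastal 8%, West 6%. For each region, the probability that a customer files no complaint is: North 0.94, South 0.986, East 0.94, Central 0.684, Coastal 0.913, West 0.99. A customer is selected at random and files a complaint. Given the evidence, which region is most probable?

Taking complements, P(complaint | each) = North 0.06, South 0.014, East 0.06, Central 0.316, Coastal 0.087, West 0.01.
Unnormalized posteriors (prior × likelihood):
  North: 0.08 × 0.06 = 0.0048
  South: 0.14 × 0.014 = 0.00196
  East: 0.16 × 0.06 = 0.0096
  Central: 0.48 × 0.316 = 0.15168
  Coastal: 0.08 × 0.087 = 0.00696
  West: 0.06 × 0.01 = 0.0006
Total = 0.1756.
Largest term belongs to Central, so Central is most probable.

Central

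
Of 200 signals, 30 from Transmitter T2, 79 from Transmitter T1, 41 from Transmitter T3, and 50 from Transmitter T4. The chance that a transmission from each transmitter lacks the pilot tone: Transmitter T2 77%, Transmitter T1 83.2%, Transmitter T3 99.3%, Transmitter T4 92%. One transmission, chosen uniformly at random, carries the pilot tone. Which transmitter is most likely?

Taking complements, P(pilot | each) = Transmitter T2 0.23, Transmitter T1 0.168, Transmitter T3 0.007, Transmitter T4 0.08.
Unnormalized posteriors (prior × likelihood):
  Transmitter T2: 0.15 × 0.23 = 0.0345
  Transmitter T1: 0.395 × 0.168 = 0.06636
  Transmitter T3: 0.205 × 0.007 = 0.001435
  Transmitter T4: 0.25 × 0.08 = 0.02
Normalizing constant = 0.122295.
Largest term belongs to Transmitter T1, so Transmitter T1 is most probable.

Transmitter T1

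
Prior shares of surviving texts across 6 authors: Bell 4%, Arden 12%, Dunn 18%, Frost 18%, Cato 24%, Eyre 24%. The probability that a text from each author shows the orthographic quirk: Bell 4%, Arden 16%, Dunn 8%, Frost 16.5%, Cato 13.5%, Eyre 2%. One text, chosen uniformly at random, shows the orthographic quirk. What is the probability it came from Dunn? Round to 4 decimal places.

Compute prior × likelihood for every hypothesis:
  Bell: 0.04 × 0.04 = 0.0016
  Arden: 0.12 × 0.16 = 0.0192
  Dunn: 0.18 × 0.08 = 0.0144
  Frost: 0.18 × 0.165 = 0.0297
  Cato: 0.24 × 0.135 = 0.0324
  Eyre: 0.24 × 0.02 = 0.0048
Total = 0.1021.
P(Dunn | evidence) = 0.0144 / 0.1021 ≈ 0.1410.

0.1410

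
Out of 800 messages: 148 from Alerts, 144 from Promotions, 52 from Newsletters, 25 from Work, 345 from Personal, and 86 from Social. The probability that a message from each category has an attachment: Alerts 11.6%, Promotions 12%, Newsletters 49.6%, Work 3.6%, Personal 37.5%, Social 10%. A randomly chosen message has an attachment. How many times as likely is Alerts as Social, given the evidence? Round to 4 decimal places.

Unnormalized posteriors (prior × likelihood):
  Alerts: 0.185 × 0.116 = 0.02146
  Promotions: 0.18 × 0.12 = 0.0216
  Newsletters: 0.065 × 0.496 = 0.03224
  Work: 0.03125 × 0.036 = 0.001125
  Personal: 0.43125 × 0.375 = 0.16171875
  Social: 0.1075 × 0.1 = 0.01075
Total = 0.24889375.
The ratio is 0.02146 / 0.01075 (the normalizer cancels) = 1.9963.

1.9963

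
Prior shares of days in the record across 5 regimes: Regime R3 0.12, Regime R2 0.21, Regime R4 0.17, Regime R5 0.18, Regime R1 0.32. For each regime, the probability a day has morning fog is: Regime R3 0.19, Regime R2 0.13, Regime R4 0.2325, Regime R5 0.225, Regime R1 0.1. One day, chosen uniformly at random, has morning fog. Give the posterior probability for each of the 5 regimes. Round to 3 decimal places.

Unnormalized posteriors (prior × likelihood):
  Regime R3: 0.12 × 0.19 = 0.0228
  Regime R2: 0.21 × 0.13 = 0.0273
  Regime R4: 0.17 × 0.2325 = 0.039525
  Regime R5: 0.18 × 0.225 = 0.0405
  Regime R1: 0.32 × 0.1 = 0.032
Total = 0.162125.
P(Regime R3 | fog) = 0.0228/0.162125 ≈ 0.141
P(Regime R2 | fog) = 0.0273/0.162125 ≈ 0.168
P(Regime R4 | fog) = 0.039525/0.162125 ≈ 0.244
P(Regime R5 | fog) = 0.0405/0.162125 ≈ 0.250
P(Regime R1 | fog) = 0.032/0.162125 ≈ 0.197

Regime R3 0.141, Regime R2 0.168, Regime R4 0.244, Regime R5 0.250, Regime R1 0.197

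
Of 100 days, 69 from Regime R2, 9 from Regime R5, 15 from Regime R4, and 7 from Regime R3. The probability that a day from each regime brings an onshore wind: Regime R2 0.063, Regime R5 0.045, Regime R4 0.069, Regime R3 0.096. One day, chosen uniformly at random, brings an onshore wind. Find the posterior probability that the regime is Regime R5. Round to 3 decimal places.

0.063

Unnormalized posteriors (prior × likelihood):
  Regime R2: 0.69 × 0.063 = 0.04347
  Regime R5: 0.09 × 0.045 = 0.00405
  Regime R4: 0.15 × 0.069 = 0.01035
  Regime R3: 0.07 × 0.096 = 0.00672
Normalizing constant = 0.06459.
P(Regime R5 | evidence) = 0.00405 / 0.06459 ≈ 0.063.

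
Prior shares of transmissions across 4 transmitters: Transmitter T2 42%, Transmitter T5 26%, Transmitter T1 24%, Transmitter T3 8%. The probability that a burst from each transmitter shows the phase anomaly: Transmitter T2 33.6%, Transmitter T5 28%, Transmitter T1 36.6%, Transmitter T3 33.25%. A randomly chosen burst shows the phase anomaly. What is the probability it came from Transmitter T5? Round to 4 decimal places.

Prior × likelihood for each hypothesis:
  Transmitter T2: 0.42 × 0.336 = 0.14112
  Transmitter T5: 0.26 × 0.28 = 0.0728
  Transmitter T1: 0.24 × 0.366 = 0.08784
  Transmitter T3: 0.08 × 0.3325 = 0.0266
Normalizing constant = 0.32836.
P(Transmitter T5 | evidence) = 0.0728 / 0.32836 ≈ 0.2217.

0.2217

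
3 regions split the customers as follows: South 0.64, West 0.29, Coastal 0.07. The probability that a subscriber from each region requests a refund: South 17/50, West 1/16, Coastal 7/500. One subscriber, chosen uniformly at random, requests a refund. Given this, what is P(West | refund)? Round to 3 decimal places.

0.077

Unnormalized posteriors (prior × likelihood):
  South: 0.64 × 0.34 = 0.2176
  West: 0.29 × 0.0625 = 0.018125
  Coastal: 0.07 × 0.014 = 0.00098
Sum = 0.236705.
P(West | evidence) = 0.018125 / 0.236705 ≈ 0.077.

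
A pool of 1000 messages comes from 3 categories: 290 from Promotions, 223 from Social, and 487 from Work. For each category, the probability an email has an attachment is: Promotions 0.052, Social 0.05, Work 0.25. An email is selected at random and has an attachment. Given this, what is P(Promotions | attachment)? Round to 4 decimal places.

Prior × likelihood for each hypothesis:
  Promotions: 0.29 × 0.052 = 0.01508
  Social: 0.223 × 0.05 = 0.01115
  Work: 0.487 × 0.25 = 0.12175
Normalizing constant = 0.14798.
P(Promotions | evidence) = 0.01508 / 0.14798 ≈ 0.1019.

0.1019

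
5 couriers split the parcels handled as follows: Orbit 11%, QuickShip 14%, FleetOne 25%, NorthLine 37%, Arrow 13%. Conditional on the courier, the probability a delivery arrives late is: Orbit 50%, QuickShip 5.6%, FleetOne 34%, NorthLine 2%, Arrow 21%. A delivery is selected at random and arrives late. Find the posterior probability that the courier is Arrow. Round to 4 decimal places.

Compute prior × likelihood for every hypothesis:
  Orbit: 0.11 × 0.5 = 0.055
  QuickShip: 0.14 × 0.056 = 0.00784
  FleetOne: 0.25 × 0.34 = 0.085
  NorthLine: 0.37 × 0.02 = 0.0074
  Arrow: 0.13 × 0.21 = 0.0273
Normalizing constant = 0.18254.
P(Arrow | evidence) = 0.0273 / 0.18254 ≈ 0.1496.

0.1496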